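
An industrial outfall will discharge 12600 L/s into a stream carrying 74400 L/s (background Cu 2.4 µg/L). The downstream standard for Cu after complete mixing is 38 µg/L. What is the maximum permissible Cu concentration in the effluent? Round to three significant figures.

248 µg/L

At the limit, (Qr·Cr + Qe·Cₑ)/(Qr + Qe) = 38:
Cₑ = (87000·38 − 74400·2.400) / 12600 = 248.2 µg/L.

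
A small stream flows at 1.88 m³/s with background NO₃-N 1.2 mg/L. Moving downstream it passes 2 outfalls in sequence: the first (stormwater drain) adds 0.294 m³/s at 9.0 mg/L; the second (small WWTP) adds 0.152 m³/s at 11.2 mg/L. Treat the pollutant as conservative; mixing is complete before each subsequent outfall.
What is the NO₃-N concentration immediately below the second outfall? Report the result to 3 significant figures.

Below outfall 1: Q → 2.174 m³/s, C = (1.880·1.200 + 0.2940·9.000)/2.174 = 2.255 mg/L.
Below outfall 2: Q → 2.326 m³/s, C = (2.174·2.255 + 0.1520·11.20)/2.326 = 2.839 mg/L.

2.84 mg/L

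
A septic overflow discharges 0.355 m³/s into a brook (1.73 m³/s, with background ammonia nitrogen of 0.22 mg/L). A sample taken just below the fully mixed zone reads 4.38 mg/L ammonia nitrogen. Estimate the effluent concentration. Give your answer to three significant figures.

24.7 mg/L

Mass balance: 1.730·0.2200 + 0.3550·Cₑ = 2.085·4.380
→ Cₑ = (2.085·4.380 − 1.730·0.2200) / 0.3550 = 24.65 mg/L.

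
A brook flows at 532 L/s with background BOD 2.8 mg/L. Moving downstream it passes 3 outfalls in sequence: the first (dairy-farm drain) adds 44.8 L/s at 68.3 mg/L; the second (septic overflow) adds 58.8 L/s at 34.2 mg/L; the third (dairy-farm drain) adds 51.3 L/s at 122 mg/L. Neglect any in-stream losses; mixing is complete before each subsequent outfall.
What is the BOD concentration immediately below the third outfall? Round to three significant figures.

Outfall 1: combined Q = 576.8 L/s; C = (532.0·2.800 + 44.80·68.30)/576.8 = 7.887 mg/L.
Outfall 2: combined Q = 635.6 L/s; C = (576.8·7.887 + 58.80·34.20)/635.6 = 10.32 mg/L.
Outfall 3: combined Q = 686.9 L/s; C = (635.6·10.32 + 51.30·122.0)/686.9 = 18.66 mg/L.

18.7 mg/L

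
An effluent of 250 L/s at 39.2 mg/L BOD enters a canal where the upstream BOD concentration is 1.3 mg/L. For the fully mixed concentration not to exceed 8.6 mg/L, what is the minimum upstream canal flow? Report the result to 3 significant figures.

1050 L/s

Set C_mix = 8.6: (Q·1.300 + 250.0·39.20) / (Q + 250.0) = 8.6
→ Q = 250.0·(39.20 − 8.6)/(8.6 − 1.300) = 1048 L/s.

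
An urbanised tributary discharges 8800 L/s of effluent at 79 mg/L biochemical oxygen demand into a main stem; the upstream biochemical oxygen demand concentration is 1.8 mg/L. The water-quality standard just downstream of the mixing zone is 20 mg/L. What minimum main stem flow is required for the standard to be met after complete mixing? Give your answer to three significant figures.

Set C_mix = 20: (Q·1.800 + 8800·79.00) / (Q + 8800) = 20
→ Q = 8800·(79.00 − 20)/(20 − 1.800) = 28530 L/s.

28500 L/s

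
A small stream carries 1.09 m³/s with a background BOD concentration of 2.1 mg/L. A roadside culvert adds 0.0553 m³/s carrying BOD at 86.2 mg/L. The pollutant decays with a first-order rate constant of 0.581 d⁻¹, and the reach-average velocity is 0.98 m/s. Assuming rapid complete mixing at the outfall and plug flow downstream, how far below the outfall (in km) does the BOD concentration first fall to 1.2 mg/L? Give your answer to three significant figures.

238 km

Conservation of mass: C = (1.090·2.100 + 0.05530·86.20) / 1.145 = 7.056/1.145 = 6.161 mg/L.
Set 6.161·exp(−k·t) = 1.2 → t = ln(6.161/1.2)/k = 243300 s = 67.57 h.
Distance = v·t = 0.98·243300 = 238400 m = 238.4 km.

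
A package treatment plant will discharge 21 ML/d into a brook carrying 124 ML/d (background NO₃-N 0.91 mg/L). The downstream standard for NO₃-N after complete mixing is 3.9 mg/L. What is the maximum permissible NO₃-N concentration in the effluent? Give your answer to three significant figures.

21.6 mg/L

At the limit, (Qr·Cr + Qe·Cₑ)/(Qr + Qe) = 3.9:
Cₑ = (145.0·3.9 − 124.0·0.9100) / 21.00 = 21.56 mg/L.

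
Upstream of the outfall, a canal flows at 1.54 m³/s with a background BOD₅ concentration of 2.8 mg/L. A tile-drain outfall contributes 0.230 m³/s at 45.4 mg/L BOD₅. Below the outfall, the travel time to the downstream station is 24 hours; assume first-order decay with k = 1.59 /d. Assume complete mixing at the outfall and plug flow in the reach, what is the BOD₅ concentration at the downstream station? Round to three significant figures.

1.70 mg/L

Conservation of mass: C = (1.540·2.800 + 0.2300·45.40) / 1.770 = 14.75/1.770 = 8.336 mg/L.
Decay over the reach: 8.336·exp(−kt) = 8.336·0.2039 = 1.700 mg/L.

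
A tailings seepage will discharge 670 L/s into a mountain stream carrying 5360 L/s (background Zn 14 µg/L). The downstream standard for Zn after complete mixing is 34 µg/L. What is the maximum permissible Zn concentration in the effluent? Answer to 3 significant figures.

At the limit, (Qr·Cr + Qe·Cₑ)/(Qr + Qe) = 34:
Cₑ = (6030·34 − 5360·14.00) / 670.0 = 194.0 µg/L.

194 µg/L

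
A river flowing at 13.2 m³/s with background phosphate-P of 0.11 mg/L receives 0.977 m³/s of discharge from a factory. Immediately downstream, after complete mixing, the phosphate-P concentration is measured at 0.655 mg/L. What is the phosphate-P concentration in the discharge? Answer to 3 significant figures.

8.02 mg/L

Mass balance: 13.20·0.1100 + 0.9770·Cₑ = 14.18·0.6550
→ Cₑ = (14.18·0.6550 − 13.20·0.1100) / 0.9770 = 8.018 mg/L.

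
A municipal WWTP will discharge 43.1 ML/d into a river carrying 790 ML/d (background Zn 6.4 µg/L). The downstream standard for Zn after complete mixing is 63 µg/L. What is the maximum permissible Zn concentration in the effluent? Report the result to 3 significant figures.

1100 µg/L

At the limit, (Qr·Cr + Qe·Cₑ)/(Qr + Qe) = 63:
Cₑ = (833.1·63 − 790.0·6.400) / 43.10 = 1100 µg/L.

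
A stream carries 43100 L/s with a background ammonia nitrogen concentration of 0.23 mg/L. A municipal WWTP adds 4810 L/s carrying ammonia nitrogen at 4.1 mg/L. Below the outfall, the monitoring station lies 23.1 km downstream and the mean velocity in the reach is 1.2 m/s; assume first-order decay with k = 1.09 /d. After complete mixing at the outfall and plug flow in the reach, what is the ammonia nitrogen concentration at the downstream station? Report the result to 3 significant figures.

Mass balance: C = (43100·0.2300 + 4810·4.100) / 47910 = 29630/47910 = 0.6185 mg/L.
Travel time t = 23.1·1000 / 1.2 = 19250 s = 5.347 h.
Applying C = C₀e^(−kt): 0.6185 × 0.7844 = 0.4852 mg/L.

0.485 mg/L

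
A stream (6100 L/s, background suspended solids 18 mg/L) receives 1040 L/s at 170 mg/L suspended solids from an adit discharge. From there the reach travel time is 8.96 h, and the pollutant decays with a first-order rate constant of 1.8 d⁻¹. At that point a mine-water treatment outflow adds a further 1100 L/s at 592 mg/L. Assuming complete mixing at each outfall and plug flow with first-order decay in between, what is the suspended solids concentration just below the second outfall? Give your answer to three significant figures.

96.8 mg/L

Conservation of mass: C = (6100·18.00 + 1040·170.0) / 7140 = 286600/7140 = 40.14 mg/L; combined flow 7140 L/s.
First-order decay: C = 40.14·exp(−k·t) = 40.14·0.5107 = 20.50 mg/L.
Second outfall: C = (7140·20.50 + 1100·592.0)/8240 = 96.79 mg/L.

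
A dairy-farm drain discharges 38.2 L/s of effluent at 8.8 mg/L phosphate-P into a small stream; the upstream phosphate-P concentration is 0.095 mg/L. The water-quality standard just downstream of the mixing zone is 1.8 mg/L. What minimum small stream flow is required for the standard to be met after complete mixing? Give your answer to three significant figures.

157 L/s

Set C_mix = 1.8: (Q·0.09500 + 38.20·8.800) / (Q + 38.20) = 1.8
→ Q = 38.20·(8.800 − 1.8)/(1.8 − 0.09500) = 156.8 L/s.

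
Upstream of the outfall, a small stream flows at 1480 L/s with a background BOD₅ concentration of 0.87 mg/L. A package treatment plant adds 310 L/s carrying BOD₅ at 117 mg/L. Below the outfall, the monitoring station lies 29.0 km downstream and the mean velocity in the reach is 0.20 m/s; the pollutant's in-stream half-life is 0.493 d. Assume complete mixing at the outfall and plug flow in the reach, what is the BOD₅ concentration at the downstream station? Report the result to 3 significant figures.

1.98 mg/L

Mixed concentration C = ΣQC/ΣQ = (1480·0.8700 + 310.0·117.0) / 1790 = 37560/1790 = 20.98 mg/L.
Travel time t = 29.0·1000 / 0.20 = 145000 s = 40.28 h.
Half-life 0.493 d → k = ln 2 / 0.493 = 1.406 d⁻¹.
After decay, C = 20.98 × e^(−kt) = 20.98 × 0.09446 = 1.982 mg/L.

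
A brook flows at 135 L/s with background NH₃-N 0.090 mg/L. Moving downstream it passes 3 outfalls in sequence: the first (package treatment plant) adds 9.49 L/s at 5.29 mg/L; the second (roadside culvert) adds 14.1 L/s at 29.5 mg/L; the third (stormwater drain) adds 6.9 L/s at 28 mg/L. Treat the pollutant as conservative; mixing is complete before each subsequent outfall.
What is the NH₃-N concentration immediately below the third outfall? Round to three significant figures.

Outfall 1: combined Q = 144.5 L/s; C = (135.0·0.09000 + 9.490·5.290)/144.5 = 0.4315 mg/L.
Outfall 2: combined Q = 158.6 L/s; C = (144.5·0.4315 + 14.10·29.50)/158.6 = 3.016 mg/L.
Outfall 3: combined Q = 165.5 L/s; C = (158.6·3.016 + 6.900·28.00)/165.5 = 4.058 mg/L.

4.06 mg/L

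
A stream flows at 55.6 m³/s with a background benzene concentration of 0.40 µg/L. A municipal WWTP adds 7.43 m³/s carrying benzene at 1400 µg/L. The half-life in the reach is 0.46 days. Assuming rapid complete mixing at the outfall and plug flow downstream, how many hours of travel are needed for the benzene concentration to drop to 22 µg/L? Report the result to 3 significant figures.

After mixing, C = (55.60·0.4000 + 7.430·1400) / 63.03 = 10420/63.03 = 165.4 µg/L.
Half-life 0.46 d → k = ln 2 / 0.46 = 1.507 d⁻¹.
165.4·exp(−k·t) = 22 → t = ln(165.4/22)/k = 115700 s = 32.13 h.

32.1 h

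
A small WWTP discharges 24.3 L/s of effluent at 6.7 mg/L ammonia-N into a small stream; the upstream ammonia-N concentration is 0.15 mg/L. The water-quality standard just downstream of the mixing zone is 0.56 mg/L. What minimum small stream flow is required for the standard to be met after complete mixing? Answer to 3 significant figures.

Set C_mix = 0.56: (Q·0.1500 + 24.30·6.700) / (Q + 24.30) = 0.56
→ Q = 24.30·(6.700 − 0.56)/(0.56 − 0.1500) = 363.9 L/s.

364 L/s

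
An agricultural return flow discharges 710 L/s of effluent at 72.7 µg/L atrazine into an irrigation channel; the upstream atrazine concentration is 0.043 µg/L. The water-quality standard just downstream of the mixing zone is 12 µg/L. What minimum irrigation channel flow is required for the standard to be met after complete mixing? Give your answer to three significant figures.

3600 L/s

Set C_mix = 12: (Q·0.04300 + 710.0·72.70) / (Q + 710.0) = 12
→ Q = 710.0·(72.70 − 12)/(12 − 0.04300) = 3604 L/s.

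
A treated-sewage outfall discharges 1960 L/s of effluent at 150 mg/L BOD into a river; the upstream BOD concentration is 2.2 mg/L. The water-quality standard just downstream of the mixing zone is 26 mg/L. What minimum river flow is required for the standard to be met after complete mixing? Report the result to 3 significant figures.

Set C_mix = 26: (Q·2.200 + 1960·150.0) / (Q + 1960) = 26
→ Q = 1960·(150.0 − 26)/(26 − 2.200) = 10210 L/s.

10200 L/s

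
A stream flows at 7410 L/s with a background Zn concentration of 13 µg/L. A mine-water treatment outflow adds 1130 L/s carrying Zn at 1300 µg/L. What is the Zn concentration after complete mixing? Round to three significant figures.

Flow-weighted average: C = (7410·13.00 + 1130·1300) / 8540 = 1565000/8540 = 183.3 µg/L.

183 µg/L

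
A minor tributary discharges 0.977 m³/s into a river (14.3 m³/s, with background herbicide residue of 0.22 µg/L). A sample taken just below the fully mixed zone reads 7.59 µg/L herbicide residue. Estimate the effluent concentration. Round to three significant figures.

Mass balance: 14.30·0.2200 + 0.9770·Cₑ = 15.28·7.590
→ Cₑ = (15.28·7.590 − 14.30·0.2200) / 0.9770 = 115.5 µg/L.

115 µg/L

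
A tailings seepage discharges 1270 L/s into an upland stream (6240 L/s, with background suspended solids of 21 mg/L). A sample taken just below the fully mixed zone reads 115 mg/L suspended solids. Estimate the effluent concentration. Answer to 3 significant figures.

Mass balance: 6240·21.00 + 1270·Cₑ = 7510·115.0
→ Cₑ = (7510·115.0 − 6240·21.00) / 1270 = 576.9 mg/L.

577 mg/L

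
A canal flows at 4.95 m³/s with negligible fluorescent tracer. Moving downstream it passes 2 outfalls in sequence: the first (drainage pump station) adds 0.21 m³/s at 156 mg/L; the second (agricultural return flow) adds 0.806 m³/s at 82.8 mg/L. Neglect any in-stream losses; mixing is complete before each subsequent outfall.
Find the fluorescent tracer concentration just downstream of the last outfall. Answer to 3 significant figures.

16.7 mg/L

Outfall 1: combined Q = 5.160 m³/s; C = (4.950·0 + 0.2100·156.0)/5.160 = 6.349 mg/L.
Outfall 2: combined Q = 5.966 m³/s; C = (5.160·6.349 + 0.8060·82.80)/5.966 = 16.68 mg/L.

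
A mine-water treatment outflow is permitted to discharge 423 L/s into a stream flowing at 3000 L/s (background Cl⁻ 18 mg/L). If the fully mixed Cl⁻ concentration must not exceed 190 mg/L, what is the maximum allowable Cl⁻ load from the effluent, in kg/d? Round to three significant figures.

51500 kg/d

Mass balance at the limit: 3000·18.00 + 423.0·Cₑ = 3423·190 → Cₑ = 1410 mg/L.
423.0 L/s = 0.4230 m³/s. Load = 0.4230 m³/s × 1410 g/m³ × 86 400 s/d = 51530 kg/d.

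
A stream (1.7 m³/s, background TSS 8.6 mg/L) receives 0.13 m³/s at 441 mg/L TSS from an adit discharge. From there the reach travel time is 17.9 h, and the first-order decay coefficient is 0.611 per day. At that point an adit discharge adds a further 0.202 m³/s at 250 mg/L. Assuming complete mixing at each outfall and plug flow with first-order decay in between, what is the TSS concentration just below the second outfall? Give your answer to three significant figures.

Flow-weighted average: C = (1.700·8.600 + 0.1300·441.0) / 1.830 = 71.95/1.830 = 39.32 mg/L; combined flow 1.830 m³/s.
First-order decay: C = 39.32·exp(−k·t) = 39.32·0.6340 = 24.93 mg/L.
Second outfall: C = (1.830·24.93 + 0.2020·250.0)/2.032 = 47.30 mg/L.

47.3 mg/L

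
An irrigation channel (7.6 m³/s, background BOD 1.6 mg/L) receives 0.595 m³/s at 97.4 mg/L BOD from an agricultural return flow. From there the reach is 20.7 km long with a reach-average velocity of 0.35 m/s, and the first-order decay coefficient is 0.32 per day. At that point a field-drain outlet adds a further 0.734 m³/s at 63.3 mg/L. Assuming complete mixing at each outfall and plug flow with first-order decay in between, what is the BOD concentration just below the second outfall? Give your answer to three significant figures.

Mass balance: C = (7.600·1.600 + 0.5950·97.40) / 8.195 = 70.11/8.195 = 8.556 mg/L; combined flow 8.195 m³/s.
Travel time t = 20.7·1000 / 0.35 = 59140 s = 16.43 h.
After decay, C = 8.556 × e^(−kt) = 8.556 × 0.8033 = 6.873 mg/L.
Second outfall: C = (8.195·6.873 + 0.7340·63.30)/8.929 = 11.51 mg/L.

11.5 mg/L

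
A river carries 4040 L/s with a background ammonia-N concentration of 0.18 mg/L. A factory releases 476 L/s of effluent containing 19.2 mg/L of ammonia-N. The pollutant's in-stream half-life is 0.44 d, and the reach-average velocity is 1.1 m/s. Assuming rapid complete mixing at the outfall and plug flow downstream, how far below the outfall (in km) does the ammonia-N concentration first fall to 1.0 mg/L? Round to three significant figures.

After mixing, C = (4040·0.1800 + 476.0·19.20) / 4516 = 9866/4516 = 2.185 mg/L.
Half-life 0.44 d → k = ln 2 / 0.44 = 1.575 d⁻¹.
Set 2.185·exp(−k·t) = 1.0 → t = ln(2.185/1.0)/k = 42860 s = 11.91 h.
Distance = v·t = 1.1·42860 = 47150 m = 47.15 km.

47.1 km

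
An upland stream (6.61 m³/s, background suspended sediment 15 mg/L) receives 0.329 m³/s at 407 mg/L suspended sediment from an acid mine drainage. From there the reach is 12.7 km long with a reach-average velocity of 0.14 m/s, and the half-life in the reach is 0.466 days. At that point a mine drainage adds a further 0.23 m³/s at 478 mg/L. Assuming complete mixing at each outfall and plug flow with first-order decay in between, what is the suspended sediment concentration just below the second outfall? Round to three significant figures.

22.2 mg/L

Conservation of mass: C = (6.610·15.00 + 0.3290·407.0) / 6.939 = 233.1/6.939 = 33.59 mg/L; combined flow 6.939 m³/s.
Travel time t = 12.7·1000 / 0.14 = 90710 s = 25.20 h.
Half-life 0.466 d → k = ln 2 / 0.466 = 1.487 d⁻¹.
First-order decay: C = 33.59·exp(−k·t) = 33.59·0.2098 = 7.046 mg/L.
At the second outfall, C = (6.939·7.046 + 0.2300·478.0) / (6.939 + 0.2300) = 22.15 mg/L.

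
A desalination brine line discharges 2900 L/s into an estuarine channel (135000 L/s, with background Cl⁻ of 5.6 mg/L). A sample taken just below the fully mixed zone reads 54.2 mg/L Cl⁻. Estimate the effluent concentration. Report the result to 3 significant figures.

Mass balance: 135000·5.600 + 2900·Cₑ = 137900·54.20
→ Cₑ = (137900·54.20 − 135000·5.600) / 2900 = 2317 mg/L.

2320 mg/L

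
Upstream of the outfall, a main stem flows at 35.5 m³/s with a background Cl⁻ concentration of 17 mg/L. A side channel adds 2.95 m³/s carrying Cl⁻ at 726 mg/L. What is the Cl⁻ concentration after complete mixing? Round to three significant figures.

71.4 mg/L

Mass balance: C = (35.50·17.00 + 2.950·726.0) / 38.45 = 2745/38.45 = 71.40 mg/L.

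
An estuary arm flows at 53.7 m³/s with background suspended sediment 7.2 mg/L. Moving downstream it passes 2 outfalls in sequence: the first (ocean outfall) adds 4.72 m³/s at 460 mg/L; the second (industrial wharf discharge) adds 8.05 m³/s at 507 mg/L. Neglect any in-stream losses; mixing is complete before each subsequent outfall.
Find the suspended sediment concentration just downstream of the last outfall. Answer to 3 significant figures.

Outfall 1: combined Q = 58.42 m³/s; C = (53.70·7.200 + 4.720·460.0)/58.42 = 43.78 mg/L.
Outfall 2: combined Q = 66.47 m³/s; C = (58.42·43.78 + 8.050·507.0)/66.47 = 99.88 mg/L.

99.9 mg/L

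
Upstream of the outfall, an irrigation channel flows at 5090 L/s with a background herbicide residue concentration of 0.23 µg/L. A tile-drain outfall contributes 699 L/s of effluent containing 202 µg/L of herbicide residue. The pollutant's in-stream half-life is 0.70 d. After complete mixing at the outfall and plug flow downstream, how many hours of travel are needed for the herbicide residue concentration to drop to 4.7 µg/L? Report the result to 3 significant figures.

Mass balance: C = (5090·0.2300 + 699.0·202.0) / 5789 = 142400/5789 = 24.59 µg/L.
Half-life 0.70 d → k = ln 2 / 0.70 = 0.9902 d⁻¹.
24.59·exp(−k·t) = 4.7 → t = ln(24.59/4.7)/k = 144400 s = 40.11 h.

40.1 h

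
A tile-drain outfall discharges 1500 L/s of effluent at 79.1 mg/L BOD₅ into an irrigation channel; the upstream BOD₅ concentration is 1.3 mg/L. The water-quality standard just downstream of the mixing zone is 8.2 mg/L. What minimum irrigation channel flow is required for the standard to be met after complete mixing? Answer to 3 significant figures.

Set C_mix = 8.2: (Q·1.300 + 1500·79.10) / (Q + 1500) = 8.2
→ Q = 1500·(79.10 − 8.2)/(8.2 − 1.300) = 15410 L/s.

15400 L/s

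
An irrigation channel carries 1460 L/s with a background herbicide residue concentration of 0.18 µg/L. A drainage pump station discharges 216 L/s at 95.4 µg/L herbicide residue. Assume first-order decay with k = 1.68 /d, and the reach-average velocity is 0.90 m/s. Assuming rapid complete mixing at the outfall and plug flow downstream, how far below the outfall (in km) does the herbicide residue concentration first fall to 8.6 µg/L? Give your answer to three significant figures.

17.1 km

Mixed concentration C = ΣQC/ΣQ = (1460·0.1800 + 216.0·95.40) / 1676 = 20870/1676 = 12.45 µg/L.
Set 12.45·exp(−k·t) = 8.6 → t = ln(12.45/8.6)/k = 19030 s = 5.287 h.
Distance = v·t = 0.90·19030 = 17130 m = 17.13 km.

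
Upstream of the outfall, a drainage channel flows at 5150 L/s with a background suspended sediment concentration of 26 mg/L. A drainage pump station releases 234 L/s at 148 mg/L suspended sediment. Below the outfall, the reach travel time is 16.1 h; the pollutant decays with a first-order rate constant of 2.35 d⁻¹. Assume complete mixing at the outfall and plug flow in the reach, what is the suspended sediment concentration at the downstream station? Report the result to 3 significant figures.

6.47 mg/L

Conservation of mass: C = (5150·26.00 + 234.0·148.0) / 5384 = 168500/5384 = 31.30 mg/L.
After decay, C = 31.30 × e^(−kt) = 31.30 × 0.2067 = 6.470 mg/L.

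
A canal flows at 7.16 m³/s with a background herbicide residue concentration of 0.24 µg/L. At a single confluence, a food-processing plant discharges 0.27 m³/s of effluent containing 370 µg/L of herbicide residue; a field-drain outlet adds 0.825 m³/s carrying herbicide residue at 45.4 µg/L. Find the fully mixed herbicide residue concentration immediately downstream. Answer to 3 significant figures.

After mixing, C = (7.160·0.2400 + 0.2700·370.0 + 0.8250·45.40) / 8.255 = 139.1/8.255 = 16.85 µg/L.

16.8 µg/L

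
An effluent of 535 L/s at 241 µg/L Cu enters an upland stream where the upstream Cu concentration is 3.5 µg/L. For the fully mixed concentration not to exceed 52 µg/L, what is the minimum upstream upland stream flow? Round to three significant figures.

2080 L/s

Set C_mix = 52: (Q·3.500 + 535.0·241.0) / (Q + 535.0) = 52
→ Q = 535.0·(241.0 − 52)/(52 − 3.500) = 2085 L/s.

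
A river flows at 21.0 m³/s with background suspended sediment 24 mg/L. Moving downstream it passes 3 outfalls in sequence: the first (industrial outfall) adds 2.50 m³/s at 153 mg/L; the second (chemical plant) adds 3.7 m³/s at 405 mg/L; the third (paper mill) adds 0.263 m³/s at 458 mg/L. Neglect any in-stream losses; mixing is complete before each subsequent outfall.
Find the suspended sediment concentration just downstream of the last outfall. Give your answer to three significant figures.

91.2 mg/L

Outfall 1: combined Q = 23.50 m³/s; C = (21.00·24.00 + 2.500·153.0)/23.50 = 37.72 mg/L.
Outfall 2: combined Q = 27.20 m³/s; C = (23.50·37.72 + 3.700·405.0)/27.20 = 87.68 mg/L.
Outfall 3: combined Q = 27.46 m³/s; C = (27.20·87.68 + 0.2630·458.0)/27.46 = 91.23 mg/L.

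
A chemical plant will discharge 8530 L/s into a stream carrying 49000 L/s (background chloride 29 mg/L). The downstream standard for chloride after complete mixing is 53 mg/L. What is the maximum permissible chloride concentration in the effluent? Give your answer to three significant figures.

At the limit, (Qr·Cr + Qe·Cₑ)/(Qr + Qe) = 53:
Cₑ = (57530·53 − 49000·29.00) / 8530 = 190.9 mg/L.

191 mg/L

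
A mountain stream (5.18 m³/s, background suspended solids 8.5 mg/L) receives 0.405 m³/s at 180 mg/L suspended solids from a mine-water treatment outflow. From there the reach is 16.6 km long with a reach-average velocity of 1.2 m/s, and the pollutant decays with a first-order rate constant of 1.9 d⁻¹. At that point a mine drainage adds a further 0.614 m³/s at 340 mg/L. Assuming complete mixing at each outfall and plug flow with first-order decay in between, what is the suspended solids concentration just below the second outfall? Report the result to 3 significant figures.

Mixed concentration C = ΣQC/ΣQ = (5.180·8.500 + 0.4050·180.0) / 5.585 = 116.9/5.585 = 20.94 mg/L; combined flow 5.585 m³/s.
Travel time t = 16.6·1000 / 1.2 = 13830 s = 3.843 h.
Applying C = C₀e^(−kt): 20.94 × 0.7377 = 15.45 mg/L.
Second outfall: C = (5.585·15.45 + 0.6140·340.0)/6.199 = 47.59 mg/L.

47.6 mg/L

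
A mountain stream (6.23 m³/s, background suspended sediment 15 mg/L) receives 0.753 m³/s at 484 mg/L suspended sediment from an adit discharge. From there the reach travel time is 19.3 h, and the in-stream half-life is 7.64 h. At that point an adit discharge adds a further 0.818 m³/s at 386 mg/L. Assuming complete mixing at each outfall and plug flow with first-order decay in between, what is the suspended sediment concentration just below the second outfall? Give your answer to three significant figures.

Mass balance: C = (6.230·15.00 + 0.7530·484.0) / 6.983 = 457.9/6.983 = 65.57 mg/L; combined flow 6.983 m³/s.
Half-life 7.64 h → k = ln 2 / 7.64 = 0.09073 h⁻¹ = 2.177 d⁻¹.
Decay over the reach: 65.57·exp(−kt) = 65.57·0.1736 = 11.38 mg/L.
Second outfall: C = (6.983·11.38 + 0.8180·386.0)/7.801 = 50.67 mg/L.

50.7 mg/L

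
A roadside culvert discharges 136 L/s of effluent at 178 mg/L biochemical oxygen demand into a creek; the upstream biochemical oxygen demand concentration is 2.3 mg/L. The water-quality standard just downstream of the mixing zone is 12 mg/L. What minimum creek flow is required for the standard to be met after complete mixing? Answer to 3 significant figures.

2330 L/s

Set C_mix = 12: (Q·2.300 + 136.0·178.0) / (Q + 136.0) = 12
→ Q = 136.0·(178.0 − 12)/(12 − 2.300) = 2327 L/s.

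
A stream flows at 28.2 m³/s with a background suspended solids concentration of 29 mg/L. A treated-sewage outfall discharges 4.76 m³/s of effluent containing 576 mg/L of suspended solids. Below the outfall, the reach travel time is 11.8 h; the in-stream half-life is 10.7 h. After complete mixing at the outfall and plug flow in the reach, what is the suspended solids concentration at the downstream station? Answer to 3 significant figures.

50.3 mg/L

After mixing, C = (28.20·29.00 + 4.760·576.0) / 32.96 = 3560/32.96 = 108.0 mg/L.
Half-life 10.7 h → k = ln 2 / 10.7 = 0.06478 h⁻¹ = 1.555 d⁻¹.
Applying C = C₀e^(−kt): 108.0 × 0.4656 = 50.28 mg/L.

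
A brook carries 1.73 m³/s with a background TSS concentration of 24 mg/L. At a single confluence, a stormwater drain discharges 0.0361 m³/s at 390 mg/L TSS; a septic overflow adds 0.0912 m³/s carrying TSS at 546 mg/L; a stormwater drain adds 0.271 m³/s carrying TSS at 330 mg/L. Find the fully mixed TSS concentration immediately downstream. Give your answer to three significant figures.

91.5 mg/L

After mixing, C = (1.730·24.00 + 0.03610·390.0 + 0.09120·546.0 + 0.2710·330.0) / 2.128 = 194.8/2.128 = 91.54 mg/L.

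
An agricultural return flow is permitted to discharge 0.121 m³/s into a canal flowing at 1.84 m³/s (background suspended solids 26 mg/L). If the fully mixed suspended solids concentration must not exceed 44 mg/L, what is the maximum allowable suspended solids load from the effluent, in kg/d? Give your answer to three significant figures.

3320 kg/d

Mass balance at the limit: 1.840·26.00 + 0.1210·Cₑ = 1.961·44 → Cₑ = 317.7 mg/L.
Load = 0.1210 m³/s × 317.7 g/m³ × 86 400 s/d = 3322 kg/d.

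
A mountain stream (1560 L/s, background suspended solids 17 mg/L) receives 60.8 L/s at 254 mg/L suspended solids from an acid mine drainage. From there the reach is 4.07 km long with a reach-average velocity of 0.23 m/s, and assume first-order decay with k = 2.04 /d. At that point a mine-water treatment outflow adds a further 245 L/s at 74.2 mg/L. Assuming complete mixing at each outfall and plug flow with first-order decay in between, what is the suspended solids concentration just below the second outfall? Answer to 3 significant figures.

24.6 mg/L

Conservation of mass: C = (1560·17.00 + 60.80·254.0) / 1621 = 41960/1621 = 25.89 mg/L; combined flow 1621 L/s.
Travel time t = 4.07·1000 / 0.23 = 17700 s = 4.915 h.
Decay over the reach: 25.89·exp(−kt) = 25.89·0.6585 = 17.05 mg/L.
At the second outfall, C = (1621·17.05 + 245.0·74.20) / (1621 + 245.0) = 24.55 mg/L.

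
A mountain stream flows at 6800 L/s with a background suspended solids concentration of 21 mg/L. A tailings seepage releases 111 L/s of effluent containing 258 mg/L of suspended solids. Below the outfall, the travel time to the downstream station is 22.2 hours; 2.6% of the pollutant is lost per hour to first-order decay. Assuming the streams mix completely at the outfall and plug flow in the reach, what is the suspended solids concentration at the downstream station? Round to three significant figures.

13.8 mg/L

Conservation of mass: C = (6800·21.00 + 111.0·258.0) / 6911 = 171400/6911 = 24.81 mg/L.
2.6%/h lost → k = −ln(1 − 0.026) = 0.02634 h⁻¹.
First-order decay: C = 24.81·exp(−k·t) = 24.81·0.5572 = 13.82 mg/L.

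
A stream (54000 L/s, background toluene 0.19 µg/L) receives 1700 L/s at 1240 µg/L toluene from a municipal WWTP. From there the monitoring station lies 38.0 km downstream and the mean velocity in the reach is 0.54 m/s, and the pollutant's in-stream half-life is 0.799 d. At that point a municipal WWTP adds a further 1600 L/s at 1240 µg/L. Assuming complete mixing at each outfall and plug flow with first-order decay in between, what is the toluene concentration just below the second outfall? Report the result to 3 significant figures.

52.9 µg/L

Mixed concentration C = ΣQC/ΣQ = (54000·0.1900 + 1700·1240) / 55700 = 2118000/55700 = 38.03 µg/L; combined flow 55700 L/s.
Travel time t = 38.0·1000 / 0.54 = 70370 s = 19.55 h.
Half-life 0.799 d → k = ln 2 / 0.799 = 0.8675 d⁻¹.
Decay over the reach: 38.03·exp(−kt) = 38.03·0.4933 = 18.76 µg/L.
Second outfall: C = (55700·18.76 + 1600·1240)/57300 = 52.86 µg/L.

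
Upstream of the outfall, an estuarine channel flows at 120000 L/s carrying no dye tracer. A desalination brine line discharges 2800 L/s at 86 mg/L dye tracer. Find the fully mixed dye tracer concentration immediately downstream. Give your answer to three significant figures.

1.96 mg/L

Mixed concentration C = ΣQC/ΣQ = (120000·0 + 2800·86.00) / 122800 = 240800/122800 = 1.961 mg/L.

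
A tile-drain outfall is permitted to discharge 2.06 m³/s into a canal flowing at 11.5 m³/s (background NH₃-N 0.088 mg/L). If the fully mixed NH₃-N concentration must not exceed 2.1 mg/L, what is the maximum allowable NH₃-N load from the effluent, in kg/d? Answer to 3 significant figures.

2370 kg/d

Mass balance at the limit: 11.50·0.08800 + 2.060·Cₑ = 13.56·2.1 → Cₑ = 13.33 mg/L.
Load = 2.060 m³/s × 13.33 g/m³ × 86 400 s/d = 2373 kg/d.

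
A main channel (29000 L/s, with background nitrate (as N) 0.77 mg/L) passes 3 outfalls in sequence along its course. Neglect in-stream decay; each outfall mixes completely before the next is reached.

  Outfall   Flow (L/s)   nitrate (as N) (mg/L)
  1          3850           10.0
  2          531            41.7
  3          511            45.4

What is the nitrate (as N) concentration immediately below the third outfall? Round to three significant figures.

After outfall 1: Q = 29000 + 3850 = 32850 L/s; C = (29000·0.7700 + 3850·10.00)/32850 = 1.852 mg/L.
After outfall 2: Q = 32850 + 531.0 = 33380 L/s; C = (32850·1.852 + 531.0·41.70)/33380 = 2.486 mg/L.
After outfall 3: Q = 33380 + 511.0 = 33890 L/s; C = (33380·2.486 + 511.0·45.40)/33890 = 3.133 mg/L.

3.13 mg/L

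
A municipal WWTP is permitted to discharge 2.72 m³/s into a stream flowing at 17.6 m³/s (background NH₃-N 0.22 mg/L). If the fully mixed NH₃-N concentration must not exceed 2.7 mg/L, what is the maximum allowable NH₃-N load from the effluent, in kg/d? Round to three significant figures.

Mass balance at the limit: 17.60·0.2200 + 2.720·Cₑ = 20.32·2.7 → Cₑ = 18.75 mg/L.
Load = 2.720 m³/s × 18.75 g/m³ × 86 400 s/d = 4406 kg/d.

4410 kg/d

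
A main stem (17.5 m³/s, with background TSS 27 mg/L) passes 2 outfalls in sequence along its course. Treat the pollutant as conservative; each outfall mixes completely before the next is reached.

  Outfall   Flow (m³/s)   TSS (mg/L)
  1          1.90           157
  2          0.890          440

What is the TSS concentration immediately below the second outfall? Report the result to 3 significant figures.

Below outfall 1: Q → 19.40 m³/s, C = (17.50·27.00 + 1.900·157.0)/19.40 = 39.73 mg/L.
Below outfall 2: Q → 20.29 m³/s, C = (19.40·39.73 + 0.8900·440.0)/20.29 = 57.29 mg/L.

57.3 mg/L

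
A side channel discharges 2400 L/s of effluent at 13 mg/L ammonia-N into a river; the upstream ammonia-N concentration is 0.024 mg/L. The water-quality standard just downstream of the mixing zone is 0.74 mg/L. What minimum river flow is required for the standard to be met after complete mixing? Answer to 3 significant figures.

Set C_mix = 0.74: (Q·0.02400 + 2400·13.00) / (Q + 2400) = 0.74
→ Q = 2400·(13.00 − 0.74)/(0.74 − 0.02400) = 41090 L/s.

41100 L/s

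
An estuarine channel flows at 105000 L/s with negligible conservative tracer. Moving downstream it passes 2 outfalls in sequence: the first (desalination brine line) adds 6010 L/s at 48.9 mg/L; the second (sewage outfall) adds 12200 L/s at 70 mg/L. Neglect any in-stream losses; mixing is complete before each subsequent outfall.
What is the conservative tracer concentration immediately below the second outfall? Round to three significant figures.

9.32 mg/L

Outfall 1: combined Q = 111000 L/s; C = (105000·0 + 6010·48.90)/111000 = 2.647 mg/L.
Outfall 2: combined Q = 123200 L/s; C = (111000·2.647 + 12200·70.00)/123200 = 9.317 mg/L.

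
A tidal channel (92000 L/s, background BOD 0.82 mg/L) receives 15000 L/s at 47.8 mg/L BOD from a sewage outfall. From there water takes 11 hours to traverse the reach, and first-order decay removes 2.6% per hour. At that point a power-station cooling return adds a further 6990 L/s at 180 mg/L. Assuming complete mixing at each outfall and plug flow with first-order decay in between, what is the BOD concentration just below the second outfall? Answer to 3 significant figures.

16.2 mg/L

Mass balance: C = (92000·0.8200 + 15000·47.80) / 107000 = 792400/107000 = 7.406 mg/L; combined flow 107000 L/s.
2.6%/h lost → k = −ln(1 − 0.026) = 0.02634 h⁻¹.
First-order decay: C = 7.406·exp(−k·t) = 7.406·0.7484 = 5.543 mg/L.
At the second outfall, C = (107000·5.543 + 6990·180.0) / (107000 + 6990) = 16.24 mg/L.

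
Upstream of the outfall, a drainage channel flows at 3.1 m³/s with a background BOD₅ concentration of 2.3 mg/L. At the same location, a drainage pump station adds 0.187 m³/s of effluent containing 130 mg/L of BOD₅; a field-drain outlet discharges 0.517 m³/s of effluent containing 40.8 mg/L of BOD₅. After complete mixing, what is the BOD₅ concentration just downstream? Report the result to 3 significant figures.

13.8 mg/L

Mass balance: C = (3.100·2.300 + 0.1870·130.0 + 0.5170·40.80) / 3.804 = 52.53/3.804 = 13.81 mg/L.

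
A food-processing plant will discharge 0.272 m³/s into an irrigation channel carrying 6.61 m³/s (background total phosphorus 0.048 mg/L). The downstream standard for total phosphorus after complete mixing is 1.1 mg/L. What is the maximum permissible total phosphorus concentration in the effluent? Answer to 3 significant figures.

26.7 mg/L

At the limit, (Qr·Cr + Qe·Cₑ)/(Qr + Qe) = 1.1:
Cₑ = (6.882·1.1 − 6.610·0.04800) / 0.2720 = 26.67 mg/L.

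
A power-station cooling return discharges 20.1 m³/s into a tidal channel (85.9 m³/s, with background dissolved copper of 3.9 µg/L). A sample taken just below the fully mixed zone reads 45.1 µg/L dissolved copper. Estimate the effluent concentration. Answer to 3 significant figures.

221 µg/L

Mass balance: 85.90·3.900 + 20.10·Cₑ = 106.0·45.10
→ Cₑ = (106.0·45.10 − 85.90·3.900) / 20.10 = 221.2 µg/L.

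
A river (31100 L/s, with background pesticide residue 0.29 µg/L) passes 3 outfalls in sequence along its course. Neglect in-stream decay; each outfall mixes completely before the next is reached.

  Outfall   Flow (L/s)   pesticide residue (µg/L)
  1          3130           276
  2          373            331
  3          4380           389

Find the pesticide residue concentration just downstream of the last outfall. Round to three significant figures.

69.3 µg/L

After outfall 1: Q = 31100 + 3130 = 34230 L/s; C = (31100·0.2900 + 3130·276.0)/34230 = 25.50 µg/L.
After outfall 2: Q = 34230 + 373.0 = 34600 L/s; C = (34230·25.50 + 373.0·331.0)/34600 = 28.79 µg/L.
After outfall 3: Q = 34600 + 4380 = 38980 L/s; C = (34600·28.79 + 4380·389.0)/38980 = 69.27 µg/L.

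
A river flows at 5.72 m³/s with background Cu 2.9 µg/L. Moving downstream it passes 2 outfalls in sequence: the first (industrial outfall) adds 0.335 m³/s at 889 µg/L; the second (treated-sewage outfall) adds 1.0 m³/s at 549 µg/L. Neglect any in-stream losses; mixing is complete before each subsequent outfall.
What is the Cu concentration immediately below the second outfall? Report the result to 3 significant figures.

122 µg/L

Outfall 1: combined Q = 6.055 m³/s; C = (5.720·2.900 + 0.3350·889.0)/6.055 = 51.92 µg/L.
Outfall 2: combined Q = 7.055 m³/s; C = (6.055·51.92 + 1.000·549.0)/7.055 = 122.4 µg/L.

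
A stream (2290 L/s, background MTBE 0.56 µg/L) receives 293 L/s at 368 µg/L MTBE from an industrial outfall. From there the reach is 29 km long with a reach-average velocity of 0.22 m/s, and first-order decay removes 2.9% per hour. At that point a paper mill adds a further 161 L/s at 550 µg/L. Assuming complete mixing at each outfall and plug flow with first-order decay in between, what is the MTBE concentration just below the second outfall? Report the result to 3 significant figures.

Conservation of mass: C = (2290·0.5600 + 293.0·368.0) / 2583 = 109100/2583 = 42.24 µg/L; combined flow 2583 L/s.
Travel time t = 29·1000 / 0.22 = 131800 s = 36.62 h.
2.9%/h lost → k = −ln(1 − 0.029) = 0.02943 h⁻¹.
After decay, C = 42.24 × e^(−kt) = 42.24 × 0.3404 = 14.38 µg/L.
Second outfall: C = (2583·14.38 + 161.0·550.0)/2744 = 45.81 µg/L.

45.8 µg/L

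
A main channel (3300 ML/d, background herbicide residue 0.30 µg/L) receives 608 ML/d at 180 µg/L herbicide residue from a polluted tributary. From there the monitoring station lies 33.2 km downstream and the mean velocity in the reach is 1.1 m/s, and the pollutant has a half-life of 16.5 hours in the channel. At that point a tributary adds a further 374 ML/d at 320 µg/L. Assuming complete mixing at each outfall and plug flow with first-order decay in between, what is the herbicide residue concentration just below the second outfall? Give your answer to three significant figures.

46.1 µg/L

Mass balance: C = (3300·0.3000 + 608.0·180.0) / 3908 = 110400/3908 = 28.26 µg/L; combined flow 3908 ML/d.
Travel time t = 33.2·1000 / 1.1 = 30180 s = 8.384 h.
Half-life 16.5 h → k = ln 2 / 16.5 = 0.04201 h⁻¹ = 1.008 d⁻¹.
First-order decay: C = 28.26·exp(−k·t) = 28.26·0.7031 = 19.87 µg/L.
Second outfall: C = (3908·19.87 + 374.0·320.0)/4282 = 46.08 µg/L.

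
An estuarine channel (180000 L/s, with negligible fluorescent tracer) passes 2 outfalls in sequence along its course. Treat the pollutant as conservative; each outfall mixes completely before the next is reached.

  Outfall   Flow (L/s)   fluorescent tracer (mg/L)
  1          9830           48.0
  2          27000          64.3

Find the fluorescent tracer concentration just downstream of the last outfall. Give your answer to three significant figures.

10.2 mg/L

Outfall 1: combined Q = 189800 L/s; C = (180000·0 + 9830·48.00)/189800 = 2.486 mg/L.
Outfall 2: combined Q = 216800 L/s; C = (189800·2.486 + 27000·64.30)/216800 = 10.18 mg/L.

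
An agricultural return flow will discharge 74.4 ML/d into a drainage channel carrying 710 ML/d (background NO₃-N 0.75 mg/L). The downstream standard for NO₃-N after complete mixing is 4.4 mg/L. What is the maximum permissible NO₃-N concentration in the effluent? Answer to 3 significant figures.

39.2 mg/L

At the limit, (Qr·Cr + Qe·Cₑ)/(Qr + Qe) = 4.4:
Cₑ = (784.4·4.4 − 710.0·0.7500) / 74.40 = 39.23 mg/L.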